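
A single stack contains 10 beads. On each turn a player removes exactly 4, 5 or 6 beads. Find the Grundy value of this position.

0

Build the Grundy sequence with g(k) = mex{g(k−s) : s ∈ {4, 5, 6}, s ≤ k}:
k:     0  1  2  3  4  5  6  7  8  9 10
g(k):  0  0  0  0  1  1  1  1  2  2  0
So g(10) = 0.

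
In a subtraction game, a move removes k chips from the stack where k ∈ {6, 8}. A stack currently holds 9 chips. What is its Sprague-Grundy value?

1

Build the Grundy sequence with g(k) = mex{g(k−s) : s ∈ {6, 8}, s ≤ k}:
k:     0  1  2  3  4  5  6  7  8  9
g(k):  0  0  0  0  0  0  1  1  1  1
So g(9) = 1.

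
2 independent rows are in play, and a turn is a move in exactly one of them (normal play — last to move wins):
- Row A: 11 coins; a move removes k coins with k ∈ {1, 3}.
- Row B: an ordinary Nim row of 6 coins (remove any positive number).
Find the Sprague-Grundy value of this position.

Grundy values for row A (subtraction set {1, 3}):
g(0) = mex{} = 0
g(1) = mex{0} = 1
g(2) = mex{1} = 0
g(3) = mex{0} = 1
g(4) = mex{1} = 0
g(5) = mex{0} = 1
g(6) = mex{1} = 0
g(7) = mex{0} = 1
g(8) = mex{1} = 0
g(9) = mex{0} = 1
g(10) = mex{1} = 0
g(11) = mex{0} = 1
So g(11) = 1.
Row B is a plain Nim row of size 6, so its Grundy value is 6.
By the Sprague-Grundy theorem, the Grundy value of a sum of independent games is the XOR of the component values.
Combined value = 1 XOR 6 = 7.

7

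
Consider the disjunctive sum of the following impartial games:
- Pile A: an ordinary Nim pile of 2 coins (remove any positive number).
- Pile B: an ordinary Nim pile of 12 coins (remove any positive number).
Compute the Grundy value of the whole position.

Pile A is a plain Nim pile of size 2, so its Grundy value is 2.
Pile B is a plain Nim pile of size 12, so its Grundy value is 12.
The value of a disjunctive sum is the nim-sum of the parts.
Combined value = 2 XOR 12 = 14.

14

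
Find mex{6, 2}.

0 is not in the set, so the mex is 0.

0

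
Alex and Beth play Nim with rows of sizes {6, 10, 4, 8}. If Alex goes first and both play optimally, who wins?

Beth wins

Nim-sum: 6 XOR 10 XOR 4 XOR 8 = 0.
The nim-sum is 0, so this is a P-position: the player to move is in a losing position under optimal play; Alex is about to move from it and so loses — Beth wins.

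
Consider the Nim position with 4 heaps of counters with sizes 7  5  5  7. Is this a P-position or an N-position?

P-position

Write each in binary and XOR column by column:
  111  (7)
  101  (5)
  101  (5)
  111  (7)
  ---
  000  (0)
The nim-sum is 0, so this is a P-position: the player to move is in a losing position under optimal play.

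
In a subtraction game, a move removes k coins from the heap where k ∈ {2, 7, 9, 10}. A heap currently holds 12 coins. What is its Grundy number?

2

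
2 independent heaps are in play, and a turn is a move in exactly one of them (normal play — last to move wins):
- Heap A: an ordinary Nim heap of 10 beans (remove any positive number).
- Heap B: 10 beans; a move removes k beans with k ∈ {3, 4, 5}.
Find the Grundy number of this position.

10

Heap A is a plain Nim heap of size 10, so its Grundy value is 10.
Grundy values for heap B (subtraction set {3, 4, 5}):
g(0) = mex{} = 0
g(1) = mex{} = 0
g(2) = mex{} = 0
g(3) = mex{0} = 1
g(4) = mex{0} = 1
g(5) = mex{0} = 1
g(6) = mex{0,1} = 2
g(7) = mex{0,1} = 2
g(8) = mex{1} = 0
g(9) = mex{1,2} = 0
g(10) = mex{1,2} = 0
So g(10) = 0.
The value of a disjunctive sum is the nim-sum of the parts.
Combined value = 10 ⊕ 0 = 10.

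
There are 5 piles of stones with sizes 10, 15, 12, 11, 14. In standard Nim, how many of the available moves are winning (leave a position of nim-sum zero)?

Compute the nim-sum pairwise:
10 ^ 15 = 5
5 ^ 12 = 9
9 ^ 11 = 2
2 ^ 14 = 12
The overall nim-sum is X = 12. A pile of size p has a winning move iff p XOR X < p (reduce it to p XOR X).
  10: 10 XOR 12 = 6 < 10 — winning move (to 6).
  15: 15 XOR 12 = 3 < 15 — winning move (to 3).
  12: 12 XOR 12 = 0 < 12 — winning move (to 0).
  11: 11 XOR 12 = 7 < 11 — winning move (to 7).
  14: 14 XOR 12 = 2 < 14 — winning move (to 2).
That gives 5 winning moves.

5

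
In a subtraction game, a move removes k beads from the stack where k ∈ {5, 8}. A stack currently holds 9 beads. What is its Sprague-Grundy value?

1

Compute g(0), g(1), … for moves {5, 8}:
g(0) = mex{} = 0
g(1) = mex{} = 0
g(2) = mex{} = 0
g(3) = mex{} = 0
g(4) = mex{} = 0
g(5) = mex{0} = 1
g(6) = mex{0} = 1
g(7) = mex{0} = 1
g(8) = mex{0} = 1
g(9) = mex{0} = 1
So g(9) = 1.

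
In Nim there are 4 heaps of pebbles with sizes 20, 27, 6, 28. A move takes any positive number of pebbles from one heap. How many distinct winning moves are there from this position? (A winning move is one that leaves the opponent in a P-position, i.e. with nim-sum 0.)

Compute the nim-sum pairwise:
20 ^ 27 = 15
15 ^ 6 = 9
9 ^ 28 = 21
The overall nim-sum is X = 21. A heap of size p has a winning move iff p XOR X < p (reduce it to p XOR X).
  20: 20 XOR 21 = 1 < 20 — winning move (to 1).
  27: 27 XOR 21 = 14 < 27 — winning move (to 14).
  6: 6 XOR 21 = 19 ≥ 6 — no move.
  28: 28 XOR 21 = 9 < 28 — winning move (to 9).
That gives 3 winning moves.

3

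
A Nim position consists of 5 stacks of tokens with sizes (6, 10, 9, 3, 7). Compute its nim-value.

1

Compute the nim-sum pairwise:
6 ^ 10 = 12
12 ^ 9 = 5
5 ^ 3 = 6
6 ^ 7 = 1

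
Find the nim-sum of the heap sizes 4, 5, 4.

5

Compute the nim-sum pairwise:
4 ^ 5 = 1
1 ^ 4 = 5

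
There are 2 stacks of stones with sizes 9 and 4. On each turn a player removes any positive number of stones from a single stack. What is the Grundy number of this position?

Bitwise XOR of the heap sizes:
  1001  (9)
  0100  (4)
  ----
  1101  (13)

13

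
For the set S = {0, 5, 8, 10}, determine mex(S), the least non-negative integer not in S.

1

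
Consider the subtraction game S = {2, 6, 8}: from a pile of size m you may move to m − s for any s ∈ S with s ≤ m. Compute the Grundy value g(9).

2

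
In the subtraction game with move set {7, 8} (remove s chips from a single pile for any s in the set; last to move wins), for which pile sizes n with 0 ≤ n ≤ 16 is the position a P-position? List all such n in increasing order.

0, 1, 2, 3, 4, 5, 6, 15, 16

Grundy values for subtraction set {7, 8}:
k:     0  1  2  3  4  5  6  7  8  9 10 11 12 13 14 15 16
g(k):  0  0  0  0  0  0  0  1  1  1  1  1  1  1  2  0  0
The P-positions (g = 0) in 0..16 are 0, 1, 2, 3, 4, 5, 6, 15, 16.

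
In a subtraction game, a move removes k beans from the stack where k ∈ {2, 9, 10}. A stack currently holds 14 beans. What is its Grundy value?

1

Build the Grundy sequence with g(k) = mex{g(k−s) : s ∈ {2, 9, 10}, s ≤ k}:
k:     0  1  2  3  4  5  6  7  8  9 10 11 12 13 14
g(k):  0  0  1  1  0  0  1  1  0  2  1  3  0  2  1
So g(14) = 1.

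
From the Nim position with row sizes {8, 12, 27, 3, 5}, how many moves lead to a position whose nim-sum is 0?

Compute the nim-sum pairwise:
8 XOR 12 = 4
4 XOR 27 = 31
31 XOR 3 = 28
28 XOR 5 = 25
The overall nim-sum is X = 25. A row of size p has a winning move iff p XOR X < p (reduce it to p XOR X).
  8: 8 XOR 25 = 17 ≥ 8 — no move.
  12: 12 XOR 25 = 21 ≥ 12 — no move.
  27: 27 XOR 25 = 2 < 27 — winning move (to 2).
  3: 3 XOR 25 = 26 ≥ 3 — no move.
  5: 5 XOR 25 = 28 ≥ 5 — no move.
That gives 1 winning move.

1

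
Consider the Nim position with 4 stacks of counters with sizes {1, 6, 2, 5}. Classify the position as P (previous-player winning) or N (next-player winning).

P-position

Compute the nim-sum pairwise:
1 ^ 6 = 7
7 ^ 2 = 5
5 ^ 5 = 0
The nim-sum is 0, so this is a P-position: the player to move is in a losing position under optimal play.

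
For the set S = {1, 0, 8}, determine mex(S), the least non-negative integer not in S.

The values 0, 1 are all present; 2 is the first non-negative integer missing from the set.

2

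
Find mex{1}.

0 is not in the set, so the mex is 0.

0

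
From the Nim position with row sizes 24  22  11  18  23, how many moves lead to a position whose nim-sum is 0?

0

Nim-sum: 24 XOR 22 XOR 11 XOR 18 XOR 23 = 0.
The nim-sum is already 0, so every move leaves a nonzero nim-sum — there are no winning moves.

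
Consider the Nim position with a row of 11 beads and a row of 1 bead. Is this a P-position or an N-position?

Write each in binary and XOR column by column:
  1011  (11)
  0001  (1)
  ----
  1010  (10)
The nim-sum is 10 ≠ 0, so this is an N-position: the player to move can win.

N-position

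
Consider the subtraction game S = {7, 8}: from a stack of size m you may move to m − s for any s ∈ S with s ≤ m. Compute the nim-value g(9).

Compute g(0), g(1), … for moves {7, 8}:
k:     0  1  2  3  4  5  6  7  8  9
g(k):  0  0  0  0  0  0  0  1  1  1
So g(9) = 1.

1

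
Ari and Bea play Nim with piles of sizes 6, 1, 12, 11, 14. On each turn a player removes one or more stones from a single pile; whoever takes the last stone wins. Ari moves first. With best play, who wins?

Ari wins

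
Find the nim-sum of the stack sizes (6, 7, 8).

9

Compute the nim-sum pairwise:
6 ^ 7 = 1
1 ^ 8 = 9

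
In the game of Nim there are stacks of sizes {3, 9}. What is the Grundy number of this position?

In binary:
  0011  (3)
  1001  (9)
  ----
  1010  (10)

10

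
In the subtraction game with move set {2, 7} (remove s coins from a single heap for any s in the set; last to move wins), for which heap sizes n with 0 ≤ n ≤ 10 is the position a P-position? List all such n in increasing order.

0, 1, 4, 5, 9, 10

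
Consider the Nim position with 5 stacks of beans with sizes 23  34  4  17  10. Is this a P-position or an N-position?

N-position

Nim-sum: 23 ^ 34 ^ 4 ^ 17 ^ 10 = 42.
The nim-sum is 42 ≠ 0, so this is an N-position: the player to move can win.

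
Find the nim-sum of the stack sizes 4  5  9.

8

Compute the nim-sum pairwise:
4 XOR 5 = 1
1 XOR 9 = 8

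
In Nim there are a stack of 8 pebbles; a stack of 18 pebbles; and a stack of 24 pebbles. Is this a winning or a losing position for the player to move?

Winning position

Bitwise XOR of the heap sizes:
  01000  (8)
  10010  (18)
  11000  (24)
  -----
  00010  (2)
The nim-sum is 2 ≠ 0, so this is an N-position: the player to move can win.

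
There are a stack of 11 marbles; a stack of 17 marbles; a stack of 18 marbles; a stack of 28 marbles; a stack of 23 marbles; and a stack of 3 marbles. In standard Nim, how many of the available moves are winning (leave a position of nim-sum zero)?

0

Bitwise XOR of the heap sizes:
  01011  (11)
  10001  (17)
  10010  (18)
  11100  (28)
  10111  (23)
  00011  (3)
  -----
  00000  (0)
The nim-sum is already 0, so every move leaves a nonzero nim-sum — there are no winning moves.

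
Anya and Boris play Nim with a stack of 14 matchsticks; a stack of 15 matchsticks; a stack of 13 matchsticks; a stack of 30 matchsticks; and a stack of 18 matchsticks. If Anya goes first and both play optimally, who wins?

Compute the nim-sum pairwise:
14 ⊕ 15 = 1
1 ⊕ 13 = 12
12 ⊕ 30 = 18
18 ⊕ 18 = 0
The nim-sum is 0, so this is a P-position: the player to move is in a losing position under optimal play; Anya is about to move from it and so loses — Boris wins.

Boris wins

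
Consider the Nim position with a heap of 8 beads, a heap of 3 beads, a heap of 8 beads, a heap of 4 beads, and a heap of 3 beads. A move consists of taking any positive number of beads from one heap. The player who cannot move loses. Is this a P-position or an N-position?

N-position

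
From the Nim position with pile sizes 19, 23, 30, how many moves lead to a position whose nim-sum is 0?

3

Compute the nim-sum pairwise:
19 ^ 23 = 4
4 ^ 30 = 26
The overall nim-sum is X = 26. A pile of size p has a winning move iff p XOR X < p (reduce it to p XOR X).
  19: 19 XOR 26 = 9 < 19 — winning move (to 9).
  23: 23 XOR 26 = 13 < 23 — winning move (to 13).
  30: 30 XOR 26 = 4 < 30 — winning move (to 4).
That gives 3 winning moves.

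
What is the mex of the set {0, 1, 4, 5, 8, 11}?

The values 0, 1 are all present; 2 is the first non-negative integer missing from the set.

2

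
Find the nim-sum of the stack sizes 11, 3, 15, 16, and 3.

20

Compute the nim-sum pairwise:
11 XOR 3 = 8
8 XOR 15 = 7
7 XOR 16 = 23
23 XOR 3 = 20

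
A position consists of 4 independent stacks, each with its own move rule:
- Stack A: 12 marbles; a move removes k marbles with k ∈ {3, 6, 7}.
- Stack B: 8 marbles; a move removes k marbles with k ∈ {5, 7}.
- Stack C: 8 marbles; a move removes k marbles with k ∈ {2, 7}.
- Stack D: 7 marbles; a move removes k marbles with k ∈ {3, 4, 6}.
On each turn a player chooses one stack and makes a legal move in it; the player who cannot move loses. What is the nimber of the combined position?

1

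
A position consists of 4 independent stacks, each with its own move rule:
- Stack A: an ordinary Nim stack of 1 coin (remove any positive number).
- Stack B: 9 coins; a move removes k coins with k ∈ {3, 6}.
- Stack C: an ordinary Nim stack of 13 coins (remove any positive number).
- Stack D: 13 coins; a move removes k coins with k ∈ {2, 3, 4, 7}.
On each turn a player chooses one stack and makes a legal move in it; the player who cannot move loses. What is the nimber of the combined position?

13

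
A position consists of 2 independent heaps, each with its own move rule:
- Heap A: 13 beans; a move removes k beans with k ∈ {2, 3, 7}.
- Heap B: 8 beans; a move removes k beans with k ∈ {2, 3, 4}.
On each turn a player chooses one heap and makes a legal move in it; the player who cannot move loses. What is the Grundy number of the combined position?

For heap A, compute g(0), g(1), … with moves {2, 3, 7}:
k:     0  1  2  3  4  5  6  7  8  9 10 11 12 13
g(k):  0  0  1  1  2  0  0  1  1  2  0  0  1  1
So g(13) = 1.
Grundy values for heap B (subtraction set {2, 3, 4}):
k:     0  1  2  3  4  5  6  7  8
g(k):  0  0  1  1  2  2  0  0  1
So g(8) = 1.
The value of a disjunctive sum is the nim-sum of the parts.
Combined value = 1 XOR 1 = 0.

0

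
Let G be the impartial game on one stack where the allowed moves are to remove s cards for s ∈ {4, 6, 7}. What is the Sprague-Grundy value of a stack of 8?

2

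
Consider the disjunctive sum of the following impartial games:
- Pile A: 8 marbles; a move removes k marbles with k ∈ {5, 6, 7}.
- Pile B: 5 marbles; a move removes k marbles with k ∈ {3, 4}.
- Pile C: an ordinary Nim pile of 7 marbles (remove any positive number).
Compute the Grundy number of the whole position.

7

Grundy values for pile A (subtraction set {5, 6, 7}):
g(0) = mex{} = 0
g(1) = mex{} = 0
g(2) = mex{} = 0
g(3) = mex{} = 0
g(4) = mex{} = 0
g(5) = mex{0} = 1
g(6) = mex{0} = 1
g(7) = mex{0} = 1
g(8) = mex{0} = 1
So g(8) = 1.
Grundy values for pile B (subtraction set {3, 4}):
k:     0  1  2  3  4  5
g(k):  0  0  0  1  1  1
So g(5) = 1.
Pile C is a plain Nim pile of size 7, so its Grundy value is 7.
By the Sprague-Grundy theorem, the Grundy value of a sum of independent games is the XOR of the component values.
Combined value = 1 ⊕ 1 ⊕ 7 = 7.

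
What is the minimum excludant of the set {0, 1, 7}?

2

The values 0, 1 are all present; 2 is the first non-negative integer missing from the set.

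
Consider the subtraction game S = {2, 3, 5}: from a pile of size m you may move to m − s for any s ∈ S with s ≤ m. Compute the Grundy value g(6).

Build the Grundy sequence with g(k) = mex{g(k−s) : s ∈ {2, 3, 5}, s ≤ k}:
k:     0  1  2  3  4  5  6
g(k):  0  0  1  1  2  2  3
So g(6) = 3.

3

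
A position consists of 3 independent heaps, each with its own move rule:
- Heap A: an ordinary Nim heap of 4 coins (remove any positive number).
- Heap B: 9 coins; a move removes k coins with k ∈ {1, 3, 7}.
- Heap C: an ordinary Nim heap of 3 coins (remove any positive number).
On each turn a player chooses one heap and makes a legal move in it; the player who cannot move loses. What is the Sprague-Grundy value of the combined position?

6

Heap A is a plain Nim heap of size 4, so its Grundy value is 4.
Build the Grundy sequence for heap B with g(k) = mex{g(k−s) : s ∈ {1, 3, 7}, s ≤ k}:
g(0) = mex{} = 0
g(1) = mex{0} = 1
g(2) = mex{1} = 0
g(3) = mex{0} = 1
g(4) = mex{1} = 0
g(5) = mex{0} = 1
g(6) = mex{1} = 0
g(7) = mex{0} = 1
g(8) = mex{1} = 0
g(9) = mex{0} = 1
So g(9) = 1.
Heap C is a plain Nim heap of size 3, so its Grundy value is 3.
By the Sprague-Grundy theorem, the Grundy value of a sum of independent games is the XOR of the component values.
Combined value = 4 XOR 1 XOR 3 = 6.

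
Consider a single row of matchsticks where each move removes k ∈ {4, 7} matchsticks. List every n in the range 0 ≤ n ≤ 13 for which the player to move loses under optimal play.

0, 1, 2, 3, 11, 12, 13

Grundy values for subtraction set {4, 7}:
g(0) = mex{} = 0
g(1) = mex{} = 0
g(2) = mex{} = 0
g(3) = mex{} = 0
g(4) = mex{0} = 1
g(5) = mex{0} = 1
g(6) = mex{0} = 1
g(7) = mex{0} = 1
g(8) = mex{0,1} = 2
g(9) = mex{0,1} = 2
g(10) = mex{0,1} = 2
g(11) = mex{1} = 0
g(12) = mex{1,2} = 0
g(13) = mex{1,2} = 0
The P-positions (g = 0) in 0..13 are 0, 1, 2, 3, 11, 12, 13.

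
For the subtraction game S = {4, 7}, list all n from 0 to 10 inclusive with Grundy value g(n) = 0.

0, 1, 2, 3

Compute g(0), g(1), … for moves {4, 7}:
k:     0  1  2  3  4  5  6  7  8  9 10
g(k):  0  0  0  0  1  1  1  1  2  2  2
The P-positions (g = 0) in 0..10 are 0, 1, 2, 3.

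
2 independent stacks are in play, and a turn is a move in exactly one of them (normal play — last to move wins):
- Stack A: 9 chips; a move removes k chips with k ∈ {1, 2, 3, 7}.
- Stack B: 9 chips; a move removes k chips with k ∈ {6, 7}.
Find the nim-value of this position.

0

For stack A, compute g(0), g(1), … with moves {1, 2, 3, 7}:
k:     0  1  2  3  4  5  6  7  8  9
g(k):  0  1  2  3  0  1  2  3  0  1
So g(9) = 1.
For stack B, compute g(0), g(1), … with moves {6, 7}:
g(0) = mex{} = 0
g(1) = mex{} = 0
g(2) = mex{} = 0
g(3) = mex{} = 0
g(4) = mex{} = 0
g(5) = mex{} = 0
g(6) = mex{0} = 1
g(7) = mex{0} = 1
g(8) = mex{0} = 1
g(9) = mex{0} = 1
So g(9) = 1.
The value of a disjunctive sum is the nim-sum of the parts.
Combined value = 1 ⊕ 1 = 0.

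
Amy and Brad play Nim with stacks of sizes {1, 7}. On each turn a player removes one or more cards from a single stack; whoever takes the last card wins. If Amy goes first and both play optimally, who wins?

Amy wins

Nim-sum: 1 ⊕ 7 = 6.
The nim-sum is 6 ≠ 0, so this is an N-position: the player to move can win; Amy has a winning move.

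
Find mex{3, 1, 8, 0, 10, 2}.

The values 0, 1, 2, 3 are all present; 4 is the first non-negative integer missing from the set.

4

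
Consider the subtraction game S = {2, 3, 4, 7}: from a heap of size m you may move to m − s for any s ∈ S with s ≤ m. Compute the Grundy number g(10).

2

Grundy values for subtraction set {2, 3, 4, 7}:
g(0) = mex{} = 0
g(1) = mex{} = 0
g(2) = mex{0} = 1
g(3) = mex{0} = 1
g(4) = mex{0,1} = 2
g(5) = mex{0,1} = 2
g(6) = mex{1,2} = 0
g(7) = mex{0,1,2} = 3
g(8) = mex{0,2} = 1
g(9) = mex{0,1,2,3} = 4
g(10) = mex{0,1,3} = 2
So g(10) = 2.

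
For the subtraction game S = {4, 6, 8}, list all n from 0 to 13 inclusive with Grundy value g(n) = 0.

0, 1, 2, 3, 12, 13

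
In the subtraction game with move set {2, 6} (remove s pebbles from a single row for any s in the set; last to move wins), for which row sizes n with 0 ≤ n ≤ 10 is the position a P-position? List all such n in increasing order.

0, 1, 4, 5, 8, 9

Build the Grundy sequence with g(k) = mex{g(k−s) : s ∈ {2, 6}, s ≤ k}:
k:     0  1  2  3  4  5  6  7  8  9 10
g(k):  0  0  1  1  0  0  1  1  0  0  1
The P-positions (g = 0) in 0..10 are 0, 1, 4, 5, 8, 9.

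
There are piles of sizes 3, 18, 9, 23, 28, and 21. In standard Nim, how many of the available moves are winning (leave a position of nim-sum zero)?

3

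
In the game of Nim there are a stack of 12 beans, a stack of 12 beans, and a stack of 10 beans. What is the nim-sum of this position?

10

Compute the nim-sum pairwise:
12 XOR 12 = 0
0 XOR 10 = 10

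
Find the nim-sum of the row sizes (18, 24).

10

Compute the nim-sum pairwise:
18 ^ 24 = 10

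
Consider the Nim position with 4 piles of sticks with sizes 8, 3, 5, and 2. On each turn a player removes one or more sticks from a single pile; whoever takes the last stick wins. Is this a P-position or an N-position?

Nim-sum: 8 XOR 3 XOR 5 XOR 2 = 12.
The nim-sum is 12 ≠ 0, so this is an N-position: the player to move can win.

N-position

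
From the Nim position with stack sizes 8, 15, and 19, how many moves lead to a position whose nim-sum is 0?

1

Compute the nim-sum pairwise:
8 ⊕ 15 = 7
7 ⊕ 19 = 20
The overall nim-sum is X = 20. A stack of size p has a winning move iff p XOR X < p (reduce it to p XOR X).
  8: 8 XOR 20 = 28 ≥ 8 — no move.
  15: 15 XOR 20 = 27 ≥ 15 — no move.
  19: 19 XOR 20 = 7 < 19 — winning move (to 7).
That gives 1 winning move.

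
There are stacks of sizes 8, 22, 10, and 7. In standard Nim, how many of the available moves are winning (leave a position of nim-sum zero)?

Nim-sum: 8 XOR 22 XOR 10 XOR 7 = 19.
The overall nim-sum is X = 19. A stack of size p has a winning move iff p XOR X < p (reduce it to p XOR X).
  8: 8 XOR 19 = 27 ≥ 8 — no move.
  22: 22 XOR 19 = 5 < 22 — winning move (to 5).
  10: 10 XOR 19 = 25 ≥ 10 — no move.
  7: 7 XOR 19 = 20 ≥ 7 — no move.
That gives 1 winning move.

1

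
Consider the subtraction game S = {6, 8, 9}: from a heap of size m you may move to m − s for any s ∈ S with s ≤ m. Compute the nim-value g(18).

0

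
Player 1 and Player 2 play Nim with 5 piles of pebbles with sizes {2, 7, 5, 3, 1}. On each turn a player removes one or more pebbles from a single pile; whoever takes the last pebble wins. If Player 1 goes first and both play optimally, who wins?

Player 1 wins

Compute the nim-sum pairwise:
2 ⊕ 7 = 5
5 ⊕ 5 = 0
0 ⊕ 3 = 3
3 ⊕ 1 = 2
The nim-sum is 2 ≠ 0, so this is an N-position: the player to move can win; Player 1 has a winning move.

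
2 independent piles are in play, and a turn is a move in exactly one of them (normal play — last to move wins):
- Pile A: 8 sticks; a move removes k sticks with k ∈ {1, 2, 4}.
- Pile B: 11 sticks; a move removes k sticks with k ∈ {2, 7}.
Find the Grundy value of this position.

Grundy values for pile A (subtraction set {1, 2, 4}):
g(0) = mex{} = 0
g(1) = mex{0} = 1
g(2) = mex{0,1} = 2
g(3) = mex{1,2} = 0
g(4) = mex{0,2} = 1
g(5) = mex{0,1} = 2
g(6) = mex{1,2} = 0
g(7) = mex{0,2} = 1
g(8) = mex{0,1} = 2
So g(8) = 2.
Build the Grundy sequence for pile B with g(k) = mex{g(k−s) : s ∈ {2, 7}, s ≤ k}:
g(0) = mex{} = 0
g(1) = mex{} = 0
g(2) = mex{0} = 1
g(3) = mex{0} = 1
g(4) = mex{1} = 0
g(5) = mex{1} = 0
g(6) = mex{0} = 1
g(7) = mex{0} = 1
g(8) = mex{0,1} = 2
g(9) = mex{1} = 0
g(10) = mex{1,2} = 0
g(11) = mex{0} = 1
So g(11) = 1.
The value of a disjunctive sum is the nim-sum of the parts.
Combined value = 2 ⊕ 1 = 3.

3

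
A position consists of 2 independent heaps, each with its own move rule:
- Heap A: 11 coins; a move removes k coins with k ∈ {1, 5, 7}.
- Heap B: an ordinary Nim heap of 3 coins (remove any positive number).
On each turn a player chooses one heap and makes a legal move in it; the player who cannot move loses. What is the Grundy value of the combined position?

2

Build the Grundy sequence for heap A with g(k) = mex{g(k−s) : s ∈ {1, 5, 7}, s ≤ k}:
g(0) = mex{} = 0
g(1) = mex{0} = 1
g(2) = mex{1} = 0
g(3) = mex{0} = 1
g(4) = mex{1} = 0
g(5) = mex{0} = 1
g(6) = mex{1} = 0
g(7) = mex{0} = 1
g(8) = mex{1} = 0
g(9) = mex{0} = 1
g(10) = mex{1} = 0
g(11) = mex{0} = 1
So g(11) = 1.
Heap B is a plain Nim heap of size 3, so its Grundy value is 3.
The value of a disjunctive sum is the nim-sum of the parts.
Combined value = 1 XOR 3 = 2.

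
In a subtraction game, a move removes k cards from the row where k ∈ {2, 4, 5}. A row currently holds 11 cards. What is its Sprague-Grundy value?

2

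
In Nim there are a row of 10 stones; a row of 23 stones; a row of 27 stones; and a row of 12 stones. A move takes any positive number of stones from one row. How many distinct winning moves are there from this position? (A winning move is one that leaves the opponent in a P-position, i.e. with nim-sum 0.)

3

Nim-sum: 10 ⊕ 23 ⊕ 27 ⊕ 12 = 10.
The overall nim-sum is X = 10. A row of size p has a winning move iff p XOR X < p (reduce it to p XOR X).
  10: 10 XOR 10 = 0 < 10 — winning move (to 0).
  23: 23 XOR 10 = 29 ≥ 23 — no move.
  27: 27 XOR 10 = 17 < 27 — winning move (to 17).
  12: 12 XOR 10 = 6 < 12 — winning move (to 6).
That gives 3 winning moves.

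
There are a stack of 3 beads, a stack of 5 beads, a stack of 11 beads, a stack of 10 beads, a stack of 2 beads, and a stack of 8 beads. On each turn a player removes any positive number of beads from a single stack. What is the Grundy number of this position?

Bitwise XOR of the heap sizes:
  0011  (3)
  0101  (5)
  1011  (11)
  1010  (10)
  0010  (2)
  1000  (8)
  ----
  1101  (13)

13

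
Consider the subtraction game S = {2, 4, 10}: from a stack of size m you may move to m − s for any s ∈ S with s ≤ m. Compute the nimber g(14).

Build the Grundy sequence with g(k) = mex{g(k−s) : s ∈ {2, 4, 10}, s ≤ k}:
k:     0  1  2  3  4  5  6  7  8  9 10 11 12 13 14
g(k):  0  0  1  1  2  2  0  0  1  1  2  2  0  0  1
So g(14) = 1.

1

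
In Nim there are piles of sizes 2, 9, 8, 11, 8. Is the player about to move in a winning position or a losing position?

In binary:
  0010  (2)
  1001  (9)
  1000  (8)
  1011  (11)
  1000  (8)
  ----
  0000  (0)
The nim-sum is 0, so this is a P-position: the player to move is in a losing position under optimal play.

Losing position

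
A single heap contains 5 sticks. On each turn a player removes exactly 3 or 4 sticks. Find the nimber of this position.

Compute g(0), g(1), … for moves {3, 4}:
g(0) = mex{} = 0
g(1) = mex{} = 0
g(2) = mex{} = 0
g(3) = mex{0} = 1
g(4) = mex{0} = 1
g(5) = mex{0} = 1
So g(5) = 1.

1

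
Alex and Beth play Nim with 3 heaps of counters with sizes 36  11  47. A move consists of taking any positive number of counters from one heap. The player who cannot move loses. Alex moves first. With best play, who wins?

Compute the nim-sum pairwise:
36 ⊕ 11 = 47
47 ⊕ 47 = 0
The nim-sum is 0, so this is a P-position: the player to move is in a losing position under optimal play; Alex is about to move from it and so loses — Beth wins.

Beth wins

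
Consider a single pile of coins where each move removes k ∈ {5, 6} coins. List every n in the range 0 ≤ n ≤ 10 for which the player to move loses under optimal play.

0, 1, 2, 3, 4

Build the Grundy sequence with g(k) = mex{g(k−s) : s ∈ {5, 6}, s ≤ k}:
k:     0  1  2  3  4  5  6  7  8  9 10
g(k):  0  0  0  0  0  1  1  1  1  1  2
The P-positions (g = 0) in 0..10 are 0, 1, 2, 3, 4.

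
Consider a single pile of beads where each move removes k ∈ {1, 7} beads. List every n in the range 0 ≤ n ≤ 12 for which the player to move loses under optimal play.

0, 2, 4, 6, 8, 10, 12

Grundy values for subtraction set {1, 7}:
k:     0  1  2  3  4  5  6  7  8  9 10 11 12
g(k):  0  1  0  1  0  1  0  1  0  1  0  1  0
The P-positions (g = 0) in 0..12 are 0, 2, 4, 6, 8, 10, 12.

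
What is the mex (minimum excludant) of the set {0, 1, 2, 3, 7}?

The values 0, 1, 2, 3 are all present; 4 is the first non-negative integer missing from the set.

4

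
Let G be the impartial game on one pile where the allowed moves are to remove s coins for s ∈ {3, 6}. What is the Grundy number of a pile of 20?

0

Grundy values for subtraction set {3, 6}:
k:     0  1  2  3  4  5  6  7  8  9 10 11 12 13 14 15 16 17 18 19 20
g(k):  0  0  0  1  1  1  2  2  2  0  0  0  1  1  1  2  2  2  0  0  0
So g(20) = 0.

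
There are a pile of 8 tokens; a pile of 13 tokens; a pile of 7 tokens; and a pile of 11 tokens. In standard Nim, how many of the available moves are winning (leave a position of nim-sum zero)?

3

Compute the nim-sum pairwise:
8 XOR 13 = 5
5 XOR 7 = 2
2 XOR 11 = 9
The overall nim-sum is X = 9. A pile of size p has a winning move iff p XOR X < p (reduce it to p XOR X).
  8: 8 XOR 9 = 1 < 8 — winning move (to 1).
  13: 13 XOR 9 = 4 < 13 — winning move (to 4).
  7: 7 XOR 9 = 14 ≥ 7 — no move.
  11: 11 XOR 9 = 2 < 11 — winning move (to 2).
That gives 3 winning moves.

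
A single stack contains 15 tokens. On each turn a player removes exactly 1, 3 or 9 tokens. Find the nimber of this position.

Build the Grundy sequence with g(k) = mex{g(k−s) : s ∈ {1, 3, 9}, s ≤ k}:
k:     0  1  2  3  4  5  6  7  8  9 10 11 12 13 14 15
g(k):  0  1  0  1  0  1  0  1  0  1  0  1  0  1  0  1
So g(15) = 1.

1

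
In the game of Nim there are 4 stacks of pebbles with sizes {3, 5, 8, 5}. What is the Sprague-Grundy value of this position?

11

Write each in binary and XOR column by column:
  0011  (3)
  0101  (5)
  1000  (8)
  0101  (5)
  ----
  1011  (11)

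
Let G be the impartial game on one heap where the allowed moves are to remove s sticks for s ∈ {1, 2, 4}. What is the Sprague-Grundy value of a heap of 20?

2

Grundy values for subtraction set {1, 2, 4}:
k:     0  1  2  3  4  5  6  7  8  9 10 11 12 13 14 15 16 17 18 19 20
g(k):  0  1  2  0  1  2  0  1  2  0  1  2  0  1  2  0  1  2  0  1  2
So g(20) = 2.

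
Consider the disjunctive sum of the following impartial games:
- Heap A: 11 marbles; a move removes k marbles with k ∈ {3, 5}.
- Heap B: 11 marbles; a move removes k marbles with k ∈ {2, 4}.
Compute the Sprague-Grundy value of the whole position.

3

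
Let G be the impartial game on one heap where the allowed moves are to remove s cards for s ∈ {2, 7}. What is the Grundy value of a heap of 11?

1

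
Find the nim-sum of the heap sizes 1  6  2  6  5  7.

1

Compute the nim-sum pairwise:
1 ⊕ 6 = 7
7 ⊕ 2 = 5
5 ⊕ 6 = 3
3 ⊕ 5 = 6
6 ⊕ 7 = 1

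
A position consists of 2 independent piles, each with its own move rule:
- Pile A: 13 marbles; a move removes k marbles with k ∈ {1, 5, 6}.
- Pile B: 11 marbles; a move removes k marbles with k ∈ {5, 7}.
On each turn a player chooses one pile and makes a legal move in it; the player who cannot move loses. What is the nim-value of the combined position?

2

Grundy values for pile A (subtraction set {1, 5, 6}):
g(0) = mex{} = 0
g(1) = mex{0} = 1
g(2) = mex{1} = 0
g(3) = mex{0} = 1
g(4) = mex{1} = 0
g(5) = mex{0} = 1
g(6) = mex{0,1} = 2
g(7) = mex{0,1,2} = 3
g(8) = mex{0,1,3} = 2
g(9) = mex{0,1,2} = 3
g(10) = mex{0,1,3} = 2
g(11) = mex{1,2} = 0
g(12) = mex{0,2,3} = 1
g(13) = mex{1,2,3} = 0
So g(13) = 0.
Grundy values for pile B (subtraction set {5, 7}):
g(0) = mex{} = 0
g(1) = mex{} = 0
g(2) = mex{} = 0
g(3) = mex{} = 0
g(4) = mex{} = 0
g(5) = mex{0} = 1
g(6) = mex{0} = 1
g(7) = mex{0} = 1
g(8) = mex{0} = 1
g(9) = mex{0} = 1
g(10) = mex{0,1} = 2
g(11) = mex{0,1} = 2
So g(11) = 2.
By the Sprague-Grundy theorem, the Grundy value of a sum of independent games is the XOR of the component values.
Combined value = 0 ⊕ 2 = 2.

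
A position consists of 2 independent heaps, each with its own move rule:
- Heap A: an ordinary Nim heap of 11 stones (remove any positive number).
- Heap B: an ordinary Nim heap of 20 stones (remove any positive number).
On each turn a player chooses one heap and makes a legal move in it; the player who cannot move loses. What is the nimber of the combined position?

31

Heap A is a plain Nim heap of size 11, so its Grundy value is 11.
Heap B is a plain Nim heap of size 20, so its Grundy value is 20.
The value of a disjunctive sum is the nim-sum of the parts.
Combined value = 11 ⊕ 20 = 31.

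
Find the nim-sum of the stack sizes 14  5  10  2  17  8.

Nim-sum: 14 XOR 5 XOR 10 XOR 2 XOR 17 XOR 8 = 26.

26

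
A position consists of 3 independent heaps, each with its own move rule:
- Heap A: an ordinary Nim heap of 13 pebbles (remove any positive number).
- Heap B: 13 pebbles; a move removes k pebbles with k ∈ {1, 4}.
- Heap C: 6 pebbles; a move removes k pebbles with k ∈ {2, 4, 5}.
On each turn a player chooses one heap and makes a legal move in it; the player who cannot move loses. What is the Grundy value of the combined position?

15

Heap A is a plain Nim heap of size 13, so its Grundy value is 13.
For heap B, compute g(0), g(1), … with moves {1, 4}:
g(0) = mex{} = 0
g(1) = mex{0} = 1
g(2) = mex{1} = 0
g(3) = mex{0} = 1
g(4) = mex{0,1} = 2
g(5) = mex{1,2} = 0
g(6) = mex{0} = 1
g(7) = mex{1} = 0
g(8) = mex{0,2} = 1
g(9) = mex{0,1} = 2
g(10) = mex{1,2} = 0
g(11) = mex{0} = 1
g(12) = mex{1} = 0
g(13) = mex{0,2} = 1
So g(13) = 1.
Grundy values for heap C (subtraction set {2, 4, 5}):
k:     0  1  2  3  4  5  6
g(k):  0  0  1  1  2  2  3
So g(6) = 3.
The value of a disjunctive sum is the nim-sum of the parts.
Combined value = 13 XOR 1 XOR 3 = 15.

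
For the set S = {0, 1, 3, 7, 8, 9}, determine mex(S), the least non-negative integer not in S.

The values 0, 1 are all present; 2 is the first non-negative integer missing from the set.

2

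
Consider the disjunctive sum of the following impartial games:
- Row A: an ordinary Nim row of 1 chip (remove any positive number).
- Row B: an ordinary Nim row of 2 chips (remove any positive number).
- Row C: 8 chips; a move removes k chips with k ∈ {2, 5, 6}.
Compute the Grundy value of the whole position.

3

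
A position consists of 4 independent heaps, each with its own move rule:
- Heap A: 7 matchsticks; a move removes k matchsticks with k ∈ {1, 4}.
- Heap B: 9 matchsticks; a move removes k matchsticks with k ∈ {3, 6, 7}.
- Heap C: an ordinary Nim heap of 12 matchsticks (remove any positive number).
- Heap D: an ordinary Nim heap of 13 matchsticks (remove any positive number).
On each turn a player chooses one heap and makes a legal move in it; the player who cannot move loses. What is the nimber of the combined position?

Build the Grundy sequence for heap A with g(k) = mex{g(k−s) : s ∈ {1, 4}, s ≤ k}:
g(0) = mex{} = 0
g(1) = mex{0} = 1
g(2) = mex{1} = 0
g(3) = mex{0} = 1
g(4) = mex{0,1} = 2
g(5) = mex{1,2} = 0
g(6) = mex{0} = 1
g(7) = mex{1} = 0
So g(7) = 0.
Grundy values for heap B (subtraction set {3, 6, 7}):
g(0) = mex{} = 0
g(1) = mex{} = 0
g(2) = mex{} = 0
g(3) = mex{0} = 1
g(4) = mex{0} = 1
g(5) = mex{0} = 1
g(6) = mex{0,1} = 2
g(7) = mex{0,1} = 2
g(8) = mex{0,1} = 2
g(9) = mex{0,1,2} = 3
So g(9) = 3.
Heap C is a plain Nim heap of size 12, so its Grundy value is 12.
Heap D is a plain Nim heap of size 13, so its Grundy value is 13.
By the Sprague-Grundy theorem, the Grundy value of a sum of independent games is the XOR of the component values.
Combined value = 0 ⊕ 3 ⊕ 12 ⊕ 13 = 2.

2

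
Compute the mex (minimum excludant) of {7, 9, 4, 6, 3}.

0 is not in the set, so the mex is 0.

0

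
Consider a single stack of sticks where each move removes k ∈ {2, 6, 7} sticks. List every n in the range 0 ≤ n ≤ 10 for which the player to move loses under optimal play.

0, 1, 4, 5, 9

Build the Grundy sequence with g(k) = mex{g(k−s) : s ∈ {2, 6, 7}, s ≤ k}:
g(0) = mex{} = 0
g(1) = mex{} = 0
g(2) = mex{0} = 1
g(3) = mex{0} = 1
g(4) = mex{1} = 0
g(5) = mex{1} = 0
g(6) = mex{0} = 1
g(7) = mex{0} = 1
g(8) = mex{0,1} = 2
g(9) = mex{1} = 0
g(10) = mex{0,1,2} = 3
The P-positions (g = 0) in 0..10 are 0, 1, 4, 5, 9.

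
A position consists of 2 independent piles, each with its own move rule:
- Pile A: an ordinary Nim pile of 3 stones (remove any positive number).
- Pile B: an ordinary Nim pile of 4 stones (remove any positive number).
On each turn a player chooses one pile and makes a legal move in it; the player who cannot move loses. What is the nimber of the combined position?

Pile A is a plain Nim pile of size 3, so its Grundy value is 3.
Pile B is a plain Nim pile of size 4, so its Grundy value is 4.
The value of a disjunctive sum is the nim-sum of the parts.
Combined value = 3 ⊕ 4 = 7.

7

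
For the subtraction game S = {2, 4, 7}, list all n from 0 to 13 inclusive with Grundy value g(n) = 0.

0, 1, 6, 9, 12

Compute g(0), g(1), … for moves {2, 4, 7}:
k:     0  1  2  3  4  5  6  7  8  9 10 11 12 13
g(k):  0  0  1  1  2  2  0  3  1  0  2  1  0  2
The P-positions (g = 0) in 0..13 are 0, 1, 6, 9, 12.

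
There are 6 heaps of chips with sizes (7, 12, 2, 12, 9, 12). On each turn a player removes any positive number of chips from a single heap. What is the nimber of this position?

0

Write each in binary and XOR column by column:
  0111  (7)
  1100  (12)
  0010  (2)
  1100  (12)
  1001  (9)
  1100  (12)
  ----
  0000  (0)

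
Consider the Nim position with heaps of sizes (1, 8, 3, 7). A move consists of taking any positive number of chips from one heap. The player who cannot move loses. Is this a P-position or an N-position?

N-position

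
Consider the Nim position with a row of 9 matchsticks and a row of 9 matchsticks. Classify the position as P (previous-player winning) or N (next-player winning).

Nim-sum: 9 XOR 9 = 0.
The nim-sum is 0, so this is a P-position: the player to move is in a losing position under optimal play.

P-position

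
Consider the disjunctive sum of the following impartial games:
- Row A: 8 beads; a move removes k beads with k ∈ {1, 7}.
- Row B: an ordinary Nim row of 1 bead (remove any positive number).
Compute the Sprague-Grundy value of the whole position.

1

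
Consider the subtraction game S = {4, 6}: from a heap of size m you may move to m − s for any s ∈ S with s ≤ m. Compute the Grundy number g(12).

0

Grundy values for subtraction set {4, 6}:
k:     0  1  2  3  4  5  6  7  8  9 10 11 12
g(k):  0  0  0  0  1  1  1  1  2  2  0  0  0
So g(12) = 0.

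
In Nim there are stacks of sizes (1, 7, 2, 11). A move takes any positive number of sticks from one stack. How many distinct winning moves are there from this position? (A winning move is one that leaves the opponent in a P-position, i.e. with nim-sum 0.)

1

Compute the nim-sum pairwise:
1 XOR 7 = 6
6 XOR 2 = 4
4 XOR 11 = 15
The overall nim-sum is X = 15. A stack of size p has a winning move iff p XOR X < p (reduce it to p XOR X).
  1: 1 XOR 15 = 14 ≥ 1 — no move.
  7: 7 XOR 15 = 8 ≥ 7 — no move.
  2: 2 XOR 15 = 13 ≥ 2 — no move.
  11: 11 XOR 15 = 4 < 11 — winning move (to 4).
That gives 1 winning move.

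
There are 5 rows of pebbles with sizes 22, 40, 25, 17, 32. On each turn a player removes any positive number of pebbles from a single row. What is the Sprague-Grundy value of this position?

22

Bitwise XOR of the heap sizes:
  010110  (22)
  101000  (40)
  011001  (25)
  010001  (17)
  100000  (32)
  ------
  010110  (22)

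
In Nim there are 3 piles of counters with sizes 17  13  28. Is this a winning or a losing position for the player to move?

Losing position

Nim-sum: 17 ⊕ 13 ⊕ 28 = 0.
The nim-sum is 0, so this is a P-position: the player to move is in a losing position under optimal play.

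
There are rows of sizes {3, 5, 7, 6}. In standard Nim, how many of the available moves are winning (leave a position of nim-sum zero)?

3

In binary:
  011  (3)
  101  (5)
  111  (7)
  110  (6)
  ---
  111  (7)
The overall nim-sum is X = 7. A row of size p has a winning move iff p XOR X < p (reduce it to p XOR X).
  3: 3 XOR 7 = 4 ≥ 3 — no move.
  5: 5 XOR 7 = 2 < 5 — winning move (to 2).
  7: 7 XOR 7 = 0 < 7 — winning move (to 0).
  6: 6 XOR 7 = 1 < 6 — winning move (to 1).
That gives 3 winning moves.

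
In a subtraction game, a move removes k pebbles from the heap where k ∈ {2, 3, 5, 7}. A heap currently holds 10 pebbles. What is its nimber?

0

Build the Grundy sequence with g(k) = mex{g(k−s) : s ∈ {2, 3, 5, 7}, s ≤ k}:
g(0) = mex{} = 0
g(1) = mex{} = 0
g(2) = mex{0} = 1
g(3) = mex{0} = 1
g(4) = mex{0,1} = 2
g(5) = mex{0,1} = 2
g(6) = mex{0,1,2} = 3
g(7) = mex{0,1,2} = 3
g(8) = mex{0,1,2,3} = 4
g(9) = mex{1,2,3} = 0
g(10) = mex{1,2,3,4} = 0
So g(10) = 0.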